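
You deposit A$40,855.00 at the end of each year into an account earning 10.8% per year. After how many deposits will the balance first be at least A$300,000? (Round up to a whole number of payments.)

Periodic rate r = 0.108 per year.
Ordinary annuity FV: 300,000 = 40,855 × [((1+r)^n − 1)/r].
(1+r)^n = 1 + 300,000 × r / 40,855, so n = ln(1 + 300,000·r/40,855) / ln(1+r) = 5.69.
Round up to a whole number of payments: n = 6.

6 payments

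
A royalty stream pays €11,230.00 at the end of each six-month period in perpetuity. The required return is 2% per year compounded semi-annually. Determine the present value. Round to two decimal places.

Periodic rate r = 0.02/2 per half-year.
Level perpetuity: PV = PMT / r = 11,230 / (0.02/2) = €1,123,000.00.

€1,123,000.00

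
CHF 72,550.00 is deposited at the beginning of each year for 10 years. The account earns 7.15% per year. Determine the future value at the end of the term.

This is an annuity due: 10 deposits of CHF 72,550.00 at the beginning of each year.
Periodic rate r = 0.0715 per year.
FV = PMT × [((1+r)^n − 1)/r] × (1+r) = 72,550 × [(1+r)^10 − 1] / r × (1+r) = CHF 1,081,693.53

CHF 1,081,693.53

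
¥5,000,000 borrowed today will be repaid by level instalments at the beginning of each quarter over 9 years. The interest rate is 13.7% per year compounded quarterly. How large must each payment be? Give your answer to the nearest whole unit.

Level annuity due; solve PV = PMT × [(1 − (1+r)^−n)/r] × (1+r) for PMT.
Periodic rate r = 0.137/4 per quarter; n is counted in quarters.
With n = 36: PMT = 5,000,000 / ([(1 − (1+r)^−n)/r] × (1+r)) = ¥235,698

¥235,698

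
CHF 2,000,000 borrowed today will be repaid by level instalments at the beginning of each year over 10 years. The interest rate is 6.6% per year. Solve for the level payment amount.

CHF 262,207.09

Level annuity due; solve PV = PMT × [(1 − (1+r)^−n)/r] × (1+r) for PMT.
Periodic rate r = 0.066 per year.
With n = 10: PMT = 2,000,000 / ([(1 − (1+r)^−n)/r] × (1+r)) = CHF 262,207.09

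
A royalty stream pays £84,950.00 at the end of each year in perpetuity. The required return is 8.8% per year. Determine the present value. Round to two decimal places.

£965,340.91

Periodic rate r = 0.088 per year.
Level perpetuity: PV = PMT / r = 84,950 / (0.088) = £965,340.91.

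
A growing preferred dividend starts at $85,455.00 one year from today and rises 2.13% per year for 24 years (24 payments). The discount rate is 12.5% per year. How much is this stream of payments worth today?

$743,154.27

Periodic rate r = 0.125 per year.
Growing ordinary annuity: PV = PMT₁ × [1 − ((1+g)/(1+r))^n] / (r − g) = 85,455 × [1 − ((1+0.0213)/(1+r))^24] / (r − 0.0213) = $743,154.27.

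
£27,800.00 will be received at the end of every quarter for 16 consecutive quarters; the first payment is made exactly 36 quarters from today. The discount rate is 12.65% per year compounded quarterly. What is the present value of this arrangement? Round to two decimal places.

£115,991.96

Ordinary annuity of 16 payments, first payment at period 36.
Periodic rate r = 0.1265/4 per quarter; n is counted in quarters.
The ordinary-annuity PV formula values the stream one period before the first payment (period 35); discount that back 35 periods:
PV₀ = 27,800 × [1 − (1+r)^−16] / r × (1+r)^−35 = £115,991.96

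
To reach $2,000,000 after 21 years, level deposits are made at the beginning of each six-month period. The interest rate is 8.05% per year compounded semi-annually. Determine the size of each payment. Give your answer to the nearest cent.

$18,227.72

Level annuity due; solve FV = PMT × [((1+r)^n − 1)/r] × (1+r) for PMT.
Periodic rate r = 0.0805/2 per half-year; n is counted in half-years.
With n = 42: PMT = 2,000,000 / ([((1+r)^n − 1)/r] × (1+r)) = $18,227.72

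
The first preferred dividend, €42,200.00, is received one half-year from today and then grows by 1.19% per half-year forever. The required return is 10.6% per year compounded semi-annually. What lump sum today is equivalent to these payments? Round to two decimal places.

€1,026,763.99

Periodic rate r = 0.106/2 per half-year.
Growing perpetuity (Gordon): PV = PMT₁ / (r − g) = 42,200 / (r − 0.0119) = €1,026,763.99.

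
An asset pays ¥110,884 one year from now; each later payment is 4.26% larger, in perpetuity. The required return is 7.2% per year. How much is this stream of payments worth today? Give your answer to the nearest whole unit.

¥3,771,565

Periodic rate r = 0.072 per year.
Growing perpetuity (Gordon): PV = PMT₁ / (r − g) = 110,884 / (r − 0.0426) = ¥3,771,565.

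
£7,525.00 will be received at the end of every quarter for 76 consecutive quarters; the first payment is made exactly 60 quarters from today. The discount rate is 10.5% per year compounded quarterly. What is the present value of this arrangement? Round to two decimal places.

Ordinary annuity of 76 payments, first payment at period 60.
Periodic rate r = 0.105/4 per quarter; n is counted in quarters.
The ordinary-annuity PV formula values the stream one period before the first payment (period 59); discount that back 59 periods:
PV₀ = 7,525 × [1 − (1+r)^−76] / r × (1+r)^−59 = £53,476.26

£53,476.26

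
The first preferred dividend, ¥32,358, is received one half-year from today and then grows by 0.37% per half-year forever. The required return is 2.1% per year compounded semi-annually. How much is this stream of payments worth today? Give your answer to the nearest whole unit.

Periodic rate r = 0.021/2 per half-year.
Growing perpetuity (Gordon): PV = PMT₁ / (r − g) = 32,358 / (r − 0.0037) = ¥4,758,529.

¥4,758,529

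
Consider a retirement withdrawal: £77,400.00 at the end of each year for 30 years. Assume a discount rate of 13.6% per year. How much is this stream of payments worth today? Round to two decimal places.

This is an ordinary annuity: 30 payments of £77,400.00 at the end of each year.
Periodic rate r = 0.136 per year.
PV = PMT × [(1 − (1+r)^−n)/r] = 77,400 × [1 − (1+r)^−30] / r = £556,705.35

£556,705.35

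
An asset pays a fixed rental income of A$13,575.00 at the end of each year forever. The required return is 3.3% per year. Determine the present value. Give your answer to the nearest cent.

A$411,363.64

Periodic rate r = 0.033 per year.
Level perpetuity: PV = PMT / r = 13,575 / (0.033) = A$411,363.64.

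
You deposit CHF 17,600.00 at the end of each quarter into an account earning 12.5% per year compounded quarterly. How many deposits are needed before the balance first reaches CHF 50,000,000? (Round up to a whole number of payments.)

147 payments

Periodic rate r = 0.125/4 per quarter; n is counted in quarters.
Ordinary annuity FV: 50,000,000 = 17,600 × [((1+r)^n − 1)/r].
(1+r)^n = 1 + 50,000,000 × r / 17,600, so n = ln(1 + 50,000,000·r/17,600) / ln(1+r) = 146.15.
Round up to a whole number of payments: n = 147.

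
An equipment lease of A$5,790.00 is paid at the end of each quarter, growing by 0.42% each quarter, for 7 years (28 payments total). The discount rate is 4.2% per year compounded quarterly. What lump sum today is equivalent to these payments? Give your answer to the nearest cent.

Periodic rate r = 0.042/4 per quarter; n is counted in quarters.
Growing ordinary annuity: PV = PMT₁ × [1 − ((1+g)/(1+r))^n] / (r − g) = 5,790 × [1 − ((1+0.0042)/(1+r))^28] / (r − 0.0042) = A$147,634.20.

A$147,634.20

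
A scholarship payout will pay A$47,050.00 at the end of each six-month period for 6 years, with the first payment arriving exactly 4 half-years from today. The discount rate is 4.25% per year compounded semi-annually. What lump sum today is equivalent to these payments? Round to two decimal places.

Ordinary annuity of 12 payments, first payment at period 4.
Periodic rate r = 0.0425/2 per half-year; n is counted in half-years.
The ordinary-annuity PV formula values the stream one period before the first payment (period 3); discount that back 3 periods:
PV₀ = 47,050 × [1 − (1+r)^−12] / r × (1+r)^−3 = A$463,585.39

A$463,585.39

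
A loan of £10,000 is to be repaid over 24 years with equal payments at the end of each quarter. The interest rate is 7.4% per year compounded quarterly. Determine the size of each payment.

Level ordinary annuity; solve PV = PMT × [(1 − (1+r)^−n)/r] for PMT.
Periodic rate r = 0.074/4 per quarter; n is counted in quarters.
With n = 96: PMT = 10,000 / ([(1 − (1+r)^−n)/r]) = £223.45

£223.45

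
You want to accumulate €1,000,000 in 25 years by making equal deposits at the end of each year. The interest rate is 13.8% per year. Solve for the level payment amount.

€5,673.08

Level ordinary annuity; solve FV = PMT × [((1+r)^n − 1)/r] for PMT.
Periodic rate r = 0.138 per year.
With n = 25: PMT = 1,000,000 / ([((1+r)^n − 1)/r]) = €5,673.08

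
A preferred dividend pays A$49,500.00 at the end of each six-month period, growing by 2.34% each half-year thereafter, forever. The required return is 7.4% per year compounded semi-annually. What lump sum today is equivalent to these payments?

A$3,639,705.88

Periodic rate r = 0.074/2 per half-year.
Growing perpetuity (Gordon): PV = PMT₁ / (r − g) = 49,500 / (r − 0.0234) = A$3,639,705.88.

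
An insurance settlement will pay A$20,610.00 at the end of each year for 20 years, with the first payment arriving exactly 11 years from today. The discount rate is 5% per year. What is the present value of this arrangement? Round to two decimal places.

Ordinary annuity of 20 payments, first payment at period 11.
Periodic rate r = 0.05 per year.
The ordinary-annuity PV formula values the stream one period before the first payment (period 10); discount that back 10 periods:
PV₀ = 20,610 × [1 − (1+r)^−20] / r × (1+r)^−10 = A$157,681.26

A$157,681.26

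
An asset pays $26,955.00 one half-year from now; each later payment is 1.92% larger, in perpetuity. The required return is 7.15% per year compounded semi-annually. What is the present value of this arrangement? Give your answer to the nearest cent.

Periodic rate r = 0.0715/2 per half-year.
Growing perpetuity (Gordon): PV = PMT₁ / (r − g) = 26,955 / (r − 0.0192) = $1,628,700.91.

$1,628,700.91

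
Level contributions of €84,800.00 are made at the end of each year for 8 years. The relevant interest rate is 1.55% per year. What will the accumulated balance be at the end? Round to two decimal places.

€716,366.48

This is an ordinary annuity: 8 deposits of €84,800.00 at the end of each year.
Periodic rate r = 0.0155 per year.
FV = PMT × [((1+r)^n − 1)/r] = 84,800 × [(1+r)^8 − 1] / r = €716,366.48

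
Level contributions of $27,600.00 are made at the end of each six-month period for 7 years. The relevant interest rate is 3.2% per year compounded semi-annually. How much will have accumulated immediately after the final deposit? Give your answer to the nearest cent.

This is an ordinary annuity: 14 deposits of $27,600.00 at the end of each six-month period.
Periodic rate r = 0.032/2 per half-year; n is counted in half-years.
FV = PMT × [((1+r)^n − 1)/r] = 27,600 × [(1+r)^14 − 1] / r = $429,274.35

$429,274.35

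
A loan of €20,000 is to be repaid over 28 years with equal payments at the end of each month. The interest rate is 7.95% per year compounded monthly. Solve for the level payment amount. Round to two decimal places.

Level ordinary annuity; solve PV = PMT × [(1 − (1+r)^−n)/r] for PMT.
Periodic rate r = 0.0795/12 per month; n is counted in months.
With n = 336: PMT = 20,000 / ([(1 − (1+r)^−n)/r]) = €148.67

€148.67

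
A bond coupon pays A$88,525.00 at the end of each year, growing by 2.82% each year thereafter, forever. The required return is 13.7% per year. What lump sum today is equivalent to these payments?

A$813,648.90

Periodic rate r = 0.137 per year.
Growing perpetuity (Gordon): PV = PMT₁ / (r − g) = 88,525 / (r − 0.0282) = A$813,648.90.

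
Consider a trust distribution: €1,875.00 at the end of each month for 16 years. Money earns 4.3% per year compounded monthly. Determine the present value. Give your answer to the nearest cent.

This is an ordinary annuity: 192 payments of €1,875.00 at the end of each month.
Periodic rate r = 0.043/12 per month; n is counted in months.
PV = PMT × [(1 − (1+r)^−n)/r] = 1,875 × [1 − (1+r)^−192] / r = €259,954.20

€259,954.20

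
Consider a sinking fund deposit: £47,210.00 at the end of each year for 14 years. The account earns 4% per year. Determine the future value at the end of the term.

This is an ordinary annuity: 14 deposits of £47,210.00 at the end of each year.
Periodic rate r = 0.04 per year.
FV = PMT × [((1+r)^n − 1)/r] = 47,210 × [(1+r)^14 − 1] / r = £863,561.13

£863,561.13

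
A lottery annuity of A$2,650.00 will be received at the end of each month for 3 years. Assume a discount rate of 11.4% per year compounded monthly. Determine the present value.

This is an ordinary annuity: 36 payments of A$2,650.00 at the end of each month.
Periodic rate r = 0.114/12 per month; n is counted in months.
PV = PMT × [(1 − (1+r)^−n)/r] = 2,650 × [1 − (1+r)^−36] / r = A$80,477.48

A$80,477.48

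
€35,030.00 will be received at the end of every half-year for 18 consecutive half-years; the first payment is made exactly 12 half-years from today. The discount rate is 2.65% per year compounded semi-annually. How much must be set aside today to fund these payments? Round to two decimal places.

€482,541.11

Ordinary annuity of 18 payments, first payment at period 12.
Periodic rate r = 0.0265/2 per half-year; n is counted in half-years.
The ordinary-annuity PV formula values the stream one period before the first payment (period 11); discount that back 11 periods:
PV₀ = 35,030 × [1 − (1+r)^−18] / r × (1+r)^−11 = €482,541.11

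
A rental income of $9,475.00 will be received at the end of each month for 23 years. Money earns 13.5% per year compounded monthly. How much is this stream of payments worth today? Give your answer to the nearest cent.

This is an ordinary annuity: 276 payments of $9,475.00 at the end of each month.
Periodic rate r = 0.135/12 per month; n is counted in months.
PV = PMT × [(1 − (1+r)^−n)/r] = 9,475 × [1 − (1+r)^−276] / r = $803,809.85

$803,809.85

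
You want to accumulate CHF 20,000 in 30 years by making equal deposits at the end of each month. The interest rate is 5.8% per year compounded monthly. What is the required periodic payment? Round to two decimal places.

CHF 20.68

Level ordinary annuity; solve FV = PMT × [((1+r)^n − 1)/r] for PMT.
Periodic rate r = 0.058/12 per month; n is counted in months.
With n = 360: PMT = 20,000 / ([((1+r)^n − 1)/r]) = CHF 20.68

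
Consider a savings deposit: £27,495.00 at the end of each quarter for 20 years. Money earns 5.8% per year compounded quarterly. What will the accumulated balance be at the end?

£4,102,392.11

This is an ordinary annuity: 80 deposits of £27,495.00 at the end of each quarter.
Periodic rate r = 0.058/4 per quarter; n is counted in quarters.
FV = PMT × [((1+r)^n − 1)/r] = 27,495 × [(1+r)^80 − 1] / r = £4,102,392.11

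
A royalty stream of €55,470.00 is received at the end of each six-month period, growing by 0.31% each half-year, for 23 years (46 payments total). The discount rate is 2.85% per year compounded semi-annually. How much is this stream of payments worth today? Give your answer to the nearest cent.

Periodic rate r = 0.0285/2 per half-year; n is counted in half-years.
Growing ordinary annuity: PV = PMT₁ × [1 − ((1+g)/(1+r))^n] / (r − g) = 55,470 × [1 − ((1+0.0031)/(1+r))^46] / (r − 0.0031) = €1,982,987.41.

€1,982,987.41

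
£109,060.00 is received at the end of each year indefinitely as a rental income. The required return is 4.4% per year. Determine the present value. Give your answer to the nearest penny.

£2,478,636.36

Periodic rate r = 0.044 per year.
Level perpetuity: PV = PMT / r = 109,060 / (0.044) = £2,478,636.36.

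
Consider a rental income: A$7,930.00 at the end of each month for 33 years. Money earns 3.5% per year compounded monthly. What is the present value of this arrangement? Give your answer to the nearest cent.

This is an ordinary annuity: 396 payments of A$7,930.00 at the end of each month.
Periodic rate r = 0.035/12 per month; n is counted in months.
PV = PMT × [(1 − (1+r)^−n)/r] = 7,930 × [1 − (1+r)^−396] / r = A$1,860,819.47

A$1,860,819.47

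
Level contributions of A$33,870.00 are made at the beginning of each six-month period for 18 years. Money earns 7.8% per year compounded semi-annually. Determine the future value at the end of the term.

A$2,674,725.37

This is an annuity due: 36 deposits of A$33,870.00 at the beginning of each six-month period.
Periodic rate r = 0.078/2 per half-year; n is counted in half-years.
FV = PMT × [((1+r)^n − 1)/r] × (1+r) = 33,870 × [(1+r)^36 − 1] / r × (1+r) = A$2,674,725.37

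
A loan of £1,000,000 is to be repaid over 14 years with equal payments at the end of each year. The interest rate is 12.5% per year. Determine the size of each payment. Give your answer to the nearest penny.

Level ordinary annuity; solve PV = PMT × [(1 − (1+r)^−n)/r] for PMT.
Periodic rate r = 0.125 per year.
With n = 14: PMT = 1,000,000 / ([(1 − (1+r)^−n)/r]) = £154,750.71

£154,750.71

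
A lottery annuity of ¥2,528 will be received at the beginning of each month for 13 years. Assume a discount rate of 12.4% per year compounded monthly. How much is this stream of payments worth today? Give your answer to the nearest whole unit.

This is an annuity due: 156 payments of ¥2,528 at the beginning of each month.
Periodic rate r = 0.124/12 per month; n is counted in months.
PV = PMT × [(1 − (1+r)^−n)/r] × (1+r) = 2,528 × [1 − (1+r)^−156] / r × (1+r) = ¥197,455

¥197,455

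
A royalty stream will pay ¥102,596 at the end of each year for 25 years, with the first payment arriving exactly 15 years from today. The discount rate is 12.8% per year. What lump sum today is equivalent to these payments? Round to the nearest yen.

Ordinary annuity of 25 payments, first payment at period 15.
Periodic rate r = 0.128 per year.
The ordinary-annuity PV formula values the stream one period before the first payment (period 14); discount that back 14 periods:
PV₀ = 102,596 × [1 − (1+r)^−25] / r × (1+r)^−14 = ¥141,145

¥141,145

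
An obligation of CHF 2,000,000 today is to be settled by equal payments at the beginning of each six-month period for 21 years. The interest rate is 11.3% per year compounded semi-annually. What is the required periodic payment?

CHF 118,764.72

Level annuity due; solve PV = PMT × [(1 − (1+r)^−n)/r] × (1+r) for PMT.
Periodic rate r = 0.113/2 per half-year; n is counted in half-years.
With n = 42: PMT = 2,000,000 / ([(1 − (1+r)^−n)/r] × (1+r)) = CHF 118,764.72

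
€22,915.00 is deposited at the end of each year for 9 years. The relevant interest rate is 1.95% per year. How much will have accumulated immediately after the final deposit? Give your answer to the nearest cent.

€223,075.09

This is an ordinary annuity: 9 deposits of €22,915.00 at the end of each year.
Periodic rate r = 0.0195 per year.
FV = PMT × [((1+r)^n − 1)/r] = 22,915 × [(1+r)^9 − 1] / r = €223,075.09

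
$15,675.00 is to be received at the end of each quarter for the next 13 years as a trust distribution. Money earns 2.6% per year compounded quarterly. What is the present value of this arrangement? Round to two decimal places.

This is an ordinary annuity: 52 payments of $15,675.00 at the end of each quarter.
Periodic rate r = 0.026/4 per quarter; n is counted in quarters.
PV = PMT × [(1 − (1+r)^−n)/r] = 15,675 × [1 − (1+r)^−52] / r = $689,758.40

$689,758.40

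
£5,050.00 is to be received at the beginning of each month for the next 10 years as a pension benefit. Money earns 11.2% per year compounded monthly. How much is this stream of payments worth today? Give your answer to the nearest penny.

£367,005.06

This is an annuity due: 120 payments of £5,050.00 at the beginning of each month.
Periodic rate r = 0.112/12 per month; n is counted in months.
PV = PMT × [(1 − (1+r)^−n)/r] × (1+r) = 5,050 × [1 − (1+r)^−120] / r × (1+r) = £367,005.06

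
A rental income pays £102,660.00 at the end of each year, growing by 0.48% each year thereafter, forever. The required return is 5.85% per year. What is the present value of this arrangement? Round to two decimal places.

Periodic rate r = 0.0585 per year.
Growing perpetuity (Gordon): PV = PMT₁ / (r − g) = 102,660 / (r − 0.0048) = £1,911,731.84.

£1,911,731.84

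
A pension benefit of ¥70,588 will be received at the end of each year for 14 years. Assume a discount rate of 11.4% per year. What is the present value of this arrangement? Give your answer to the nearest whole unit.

This is an ordinary annuity: 14 payments of ¥70,588 at the end of each year.
Periodic rate r = 0.114 per year.
PV = PMT × [(1 − (1+r)^−n)/r] = 70,588 × [1 − (1+r)^−14] / r = ¥482,598

¥482,598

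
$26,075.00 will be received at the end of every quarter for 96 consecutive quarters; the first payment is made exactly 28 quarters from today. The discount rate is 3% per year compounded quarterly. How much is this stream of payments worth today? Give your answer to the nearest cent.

Ordinary annuity of 96 payments, first payment at period 28.
Periodic rate r = 0.03/4 per quarter; n is counted in quarters.
The ordinary-annuity PV formula values the stream one period before the first payment (period 27); discount that back 27 periods:
PV₀ = 26,075 × [1 − (1+r)^−96] / r × (1+r)^−27 = $1,454,669.01

$1,454,669.01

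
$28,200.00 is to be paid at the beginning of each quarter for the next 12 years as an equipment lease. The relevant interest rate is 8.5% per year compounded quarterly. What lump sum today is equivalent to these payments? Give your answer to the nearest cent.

This is an annuity due: 48 payments of $28,200.00 at the beginning of each quarter.
Periodic rate r = 0.085/4 per quarter; n is counted in quarters.
PV = PMT × [(1 − (1+r)^−n)/r] × (1+r) = 28,200 × [1 − (1+r)^−48] / r × (1+r) = $861,308.92

$861,308.92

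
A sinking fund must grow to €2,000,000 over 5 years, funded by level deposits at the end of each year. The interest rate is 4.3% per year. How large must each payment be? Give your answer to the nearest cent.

€367,047.17

Level ordinary annuity; solve FV = PMT × [((1+r)^n − 1)/r] for PMT.
Periodic rate r = 0.043 per year.
With n = 5: PMT = 2,000,000 / ([((1+r)^n − 1)/r]) = €367,047.17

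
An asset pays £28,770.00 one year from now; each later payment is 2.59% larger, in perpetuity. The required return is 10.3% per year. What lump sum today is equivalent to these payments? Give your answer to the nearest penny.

Periodic rate r = 0.103 per year.
Growing perpetuity (Gordon): PV = PMT₁ / (r − g) = 28,770 / (r − 0.0259) = £373,151.75.

£373,151.75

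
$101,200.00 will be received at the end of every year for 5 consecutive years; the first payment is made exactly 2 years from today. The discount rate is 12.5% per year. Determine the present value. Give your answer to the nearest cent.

$320,292.90

Ordinary annuity of 5 payments, first payment at period 2.
Periodic rate r = 0.125 per year.
The ordinary-annuity PV formula values the stream one period before the first payment (period 1); discount that back 1 periods:
PV₀ = 101,200 × [1 − (1+r)^−5] / r × (1+r)^−1 = $320,292.90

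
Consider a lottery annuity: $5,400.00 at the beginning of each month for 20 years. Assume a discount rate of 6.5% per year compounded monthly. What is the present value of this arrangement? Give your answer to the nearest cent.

$728,198.18

This is an annuity due: 240 payments of $5,400.00 at the beginning of each month.
Periodic rate r = 0.065/12 per month; n is counted in months.
PV = PMT × [(1 − (1+r)^−n)/r] × (1+r) = 5,400 × [1 − (1+r)^−240] / r × (1+r) = $728,198.18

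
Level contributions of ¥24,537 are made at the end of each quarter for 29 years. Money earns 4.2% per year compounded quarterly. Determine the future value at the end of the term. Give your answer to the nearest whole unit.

This is an ordinary annuity: 116 deposits of ¥24,537 at the end of each quarter.
Periodic rate r = 0.042/4 per quarter; n is counted in quarters.
FV = PMT × [((1+r)^n − 1)/r] = 24,537 × [(1+r)^116 − 1] / r = ¥5,512,698

¥5,512,698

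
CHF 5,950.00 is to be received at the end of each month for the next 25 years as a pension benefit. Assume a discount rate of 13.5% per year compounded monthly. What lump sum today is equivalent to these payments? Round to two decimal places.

CHF 510,447.06

This is an ordinary annuity: 300 payments of CHF 5,950.00 at the end of each month.
Periodic rate r = 0.135/12 per month; n is counted in months.
PV = PMT × [(1 − (1+r)^−n)/r] = 5,950 × [1 − (1+r)^−300] / r = CHF 510,447.06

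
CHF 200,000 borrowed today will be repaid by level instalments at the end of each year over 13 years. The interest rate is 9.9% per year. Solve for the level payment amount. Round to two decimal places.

CHF 28,010.00

Level ordinary annuity; solve PV = PMT × [(1 − (1+r)^−n)/r] for PMT.
Periodic rate r = 0.099 per year.
With n = 13: PMT = 200,000 / ([(1 − (1+r)^−n)/r]) = CHF 28,010.00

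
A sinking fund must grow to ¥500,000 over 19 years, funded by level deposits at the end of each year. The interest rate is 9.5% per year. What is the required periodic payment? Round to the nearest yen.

¥10,306

Level ordinary annuity; solve FV = PMT × [((1+r)^n − 1)/r] for PMT.
Periodic rate r = 0.095 per year.
With n = 19: PMT = 500,000 / ([((1+r)^n − 1)/r]) = ¥10,306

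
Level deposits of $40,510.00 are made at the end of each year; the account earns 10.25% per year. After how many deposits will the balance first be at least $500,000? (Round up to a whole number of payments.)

Periodic rate r = 0.1025 per year.
Ordinary annuity FV: 500,000 = 40,510 × [((1+r)^n − 1)/r].
(1+r)^n = 1 + 500,000 × r / 40,510, so n = ln(1 + 500,000·r/40,510) / ln(1+r) = 8.38.
Round up to a whole number of payments: n = 9.

9 payments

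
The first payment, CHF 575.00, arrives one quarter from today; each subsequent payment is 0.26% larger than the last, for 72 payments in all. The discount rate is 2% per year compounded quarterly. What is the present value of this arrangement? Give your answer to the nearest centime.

Periodic rate r = 0.02/4 per quarter; n is counted in quarters.
Growing ordinary annuity: PV = PMT₁ × [1 − ((1+g)/(1+r))^n] / (r − g) = 575 × [1 − ((1+0.0026)/(1+r))^72] / (r − 0.0026) = CHF 37,888.59.

CHF 37,888.59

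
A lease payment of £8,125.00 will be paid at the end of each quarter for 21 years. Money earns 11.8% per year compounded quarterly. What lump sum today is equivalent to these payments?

£251,469.19

This is an ordinary annuity: 84 payments of £8,125.00 at the end of each quarter.
Periodic rate r = 0.118/4 per quarter; n is counted in quarters.
PV = PMT × [(1 − (1+r)^−n)/r] = 8,125 × [1 − (1+r)^−84] / r = £251,469.19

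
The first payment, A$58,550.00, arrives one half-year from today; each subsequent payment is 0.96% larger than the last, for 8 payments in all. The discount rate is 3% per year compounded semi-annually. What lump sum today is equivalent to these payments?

A$452,975.62

Periodic rate r = 0.03/2 per half-year; n is counted in half-years.
Growing ordinary annuity: PV = PMT₁ × [1 − ((1+g)/(1+r))^n] / (r − g) = 58,550 × [1 − ((1+0.0096)/(1+r))^8] / (r − 0.0096) = A$452,975.62.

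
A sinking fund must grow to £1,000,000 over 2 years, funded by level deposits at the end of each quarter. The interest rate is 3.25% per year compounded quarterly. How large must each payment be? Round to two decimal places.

£121,488.46

Level ordinary annuity; solve FV = PMT × [((1+r)^n − 1)/r] for PMT.
Periodic rate r = 0.0325/4 per quarter; n is counted in quarters.
With n = 8: PMT = 1,000,000 / ([((1+r)^n − 1)/r]) = £121,488.46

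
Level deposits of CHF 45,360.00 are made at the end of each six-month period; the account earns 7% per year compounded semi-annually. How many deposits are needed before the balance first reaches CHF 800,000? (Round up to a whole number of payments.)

Periodic rate r = 0.07/2 per half-year; n is counted in half-years.
Ordinary annuity FV: 800,000 = 45,360 × [((1+r)^n − 1)/r].
(1+r)^n = 1 + 800,000 × r / 45,360, so n = ln(1 + 800,000·r/45,360) / ln(1+r) = 13.97.
Round up to a whole number of payments: n = 14.

14 payments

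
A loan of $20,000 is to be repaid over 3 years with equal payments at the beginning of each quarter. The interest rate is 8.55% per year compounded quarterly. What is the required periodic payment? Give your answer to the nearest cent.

$1,867.28

Level annuity due; solve PV = PMT × [(1 − (1+r)^−n)/r] × (1+r) for PMT.
Periodic rate r = 0.0855/4 per quarter; n is counted in quarters.
With n = 12: PMT = 20,000 / ([(1 − (1+r)^−n)/r] × (1+r)) = $1,867.28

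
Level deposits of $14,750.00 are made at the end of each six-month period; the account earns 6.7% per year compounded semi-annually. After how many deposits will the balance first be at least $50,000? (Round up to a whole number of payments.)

4 payments

Periodic rate r = 0.067/2 per half-year; n is counted in half-years.
Ordinary annuity FV: 50,000 = 14,750 × [((1+r)^n − 1)/r].
(1+r)^n = 1 + 50,000 × r / 14,750, so n = ln(1 + 50,000·r/14,750) / ln(1+r) = 3.26.
Round up to a whole number of payments: n = 4.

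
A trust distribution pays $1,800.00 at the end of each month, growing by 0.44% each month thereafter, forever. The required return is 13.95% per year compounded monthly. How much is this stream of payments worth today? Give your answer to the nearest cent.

Periodic rate r = 0.1395/12 per month.
Growing perpetuity (Gordon): PV = PMT₁ / (r − g) = 1,800 / (r − 0.0044) = $249,134.95.

$249,134.95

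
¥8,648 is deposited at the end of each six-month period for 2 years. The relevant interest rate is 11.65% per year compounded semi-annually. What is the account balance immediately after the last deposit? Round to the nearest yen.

This is an ordinary annuity: 4 deposits of ¥8,648 at the end of each six-month period.
Periodic rate r = 0.1165/2 per half-year; n is counted in half-years.
FV = PMT × [((1+r)^n − 1)/r] = 8,648 × [(1+r)^4 − 1] / r = ¥37,734

¥37,734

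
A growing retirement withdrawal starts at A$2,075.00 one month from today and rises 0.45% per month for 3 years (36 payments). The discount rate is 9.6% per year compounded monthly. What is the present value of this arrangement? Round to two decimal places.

Periodic rate r = 0.096/12 per month; n is counted in months.
Growing ordinary annuity: PV = PMT₁ × [1 − ((1+g)/(1+r))^n] / (r − g) = 2,075 × [1 − ((1+0.0045)/(1+r))^36] / (r − 0.0045) = A$69,776.34.

A$69,776.34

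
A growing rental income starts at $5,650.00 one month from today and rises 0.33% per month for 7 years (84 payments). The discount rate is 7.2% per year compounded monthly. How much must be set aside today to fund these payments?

Periodic rate r = 0.072/12 per month; n is counted in months.
Growing ordinary annuity: PV = PMT₁ × [1 − ((1+g)/(1+r))^n] / (r − g) = 5,650 × [1 − ((1+0.0033)/(1+r))^84] / (r − 0.0033) = $422,876.89.

$422,876.89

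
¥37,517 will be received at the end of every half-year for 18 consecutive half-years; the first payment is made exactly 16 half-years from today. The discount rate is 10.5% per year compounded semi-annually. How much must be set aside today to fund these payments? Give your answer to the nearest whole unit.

Ordinary annuity of 18 payments, first payment at period 16.
Periodic rate r = 0.105/2 per half-year; n is counted in half-years.
The ordinary-annuity PV formula values the stream one period before the first payment (period 15); discount that back 15 periods:
PV₀ = 37,517 × [1 − (1+r)^−18] / r × (1+r)^−15 = ¥199,643

¥199,643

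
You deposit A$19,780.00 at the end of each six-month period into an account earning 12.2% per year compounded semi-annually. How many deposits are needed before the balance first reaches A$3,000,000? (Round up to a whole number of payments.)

40 payments

Periodic rate r = 0.122/2 per half-year; n is counted in half-years.
Ordinary annuity FV: 3,000,000 = 19,780 × [((1+r)^n − 1)/r].
(1+r)^n = 1 + 3,000,000 × r / 19,780, so n = ln(1 + 3,000,000·r/19,780) / ln(1+r) = 39.31.
Round up to a whole number of payments: n = 40.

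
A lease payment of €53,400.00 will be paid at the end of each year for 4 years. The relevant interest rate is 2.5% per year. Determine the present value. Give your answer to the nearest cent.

€200,889.42

This is an ordinary annuity: 4 payments of €53,400.00 at the end of each year.
Periodic rate r = 0.025 per year.
PV = PMT × [(1 − (1+r)^−n)/r] = 53,400 × [1 − (1+r)^−4] / r = €200,889.42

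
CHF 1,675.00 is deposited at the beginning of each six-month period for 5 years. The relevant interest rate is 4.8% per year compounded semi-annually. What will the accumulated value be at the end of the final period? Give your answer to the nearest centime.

CHF 19,128.10

This is an annuity due: 10 deposits of CHF 1,675.00 at the beginning of each six-month period.
Periodic rate r = 0.048/2 per half-year; n is counted in half-years.
FV = PMT × [((1+r)^n − 1)/r] × (1+r) = 1,675 × [(1+r)^10 − 1] / r × (1+r) = CHF 19,128.10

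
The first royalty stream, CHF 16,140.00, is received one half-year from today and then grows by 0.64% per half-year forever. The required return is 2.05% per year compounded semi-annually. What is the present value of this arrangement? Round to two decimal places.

Periodic rate r = 0.0205/2 per half-year.
Growing perpetuity (Gordon): PV = PMT₁ / (r − g) = 16,140 / (r − 0.0064) = CHF 4,192,207.79.

CHF 4,192,207.79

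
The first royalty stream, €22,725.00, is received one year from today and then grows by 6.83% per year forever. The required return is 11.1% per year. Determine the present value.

Periodic rate r = 0.111 per year.
Growing perpetuity (Gordon): PV = PMT₁ / (r − g) = 22,725 / (r − 0.0683) = €532,201.41.

€532,201.41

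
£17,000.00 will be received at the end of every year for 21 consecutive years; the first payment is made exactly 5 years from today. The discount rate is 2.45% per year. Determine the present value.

£250,982.51

Ordinary annuity of 21 payments, first payment at period 5.
Periodic rate r = 0.0245 per year.
The ordinary-annuity PV formula values the stream one period before the first payment (period 4); discount that back 4 periods:
PV₀ = 17,000 × [1 − (1+r)^−21] / r × (1+r)^−4 = £250,982.51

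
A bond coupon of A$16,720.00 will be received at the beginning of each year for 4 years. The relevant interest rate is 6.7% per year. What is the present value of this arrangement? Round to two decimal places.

This is an annuity due: 4 payments of A$16,720.00 at the beginning of each year.
Periodic rate r = 0.067 per year.
PV = PMT × [(1 − (1+r)^−n)/r] × (1+r) = 16,720 × [1 − (1+r)^−4] / r × (1+r) = A$60,840.18

A$60,840.18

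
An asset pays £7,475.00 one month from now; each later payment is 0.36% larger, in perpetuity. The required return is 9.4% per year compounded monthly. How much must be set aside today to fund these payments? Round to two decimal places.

£1,765,748.03

Periodic rate r = 0.094/12 per month.
Growing perpetuity (Gordon): PV = PMT₁ / (r − g) = 7,475 / (r − 0.0036) = £1,765,748.03.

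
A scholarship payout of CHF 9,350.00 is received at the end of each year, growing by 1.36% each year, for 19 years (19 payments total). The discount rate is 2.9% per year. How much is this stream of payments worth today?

CHF 151,248.51

Periodic rate r = 0.029 per year.
Growing ordinary annuity: PV = PMT₁ × [1 − ((1+g)/(1+r))^n] / (r − g) = 9,350 × [1 − ((1+0.0136)/(1+r))^19] / (r − 0.0136) = CHF 151,248.51.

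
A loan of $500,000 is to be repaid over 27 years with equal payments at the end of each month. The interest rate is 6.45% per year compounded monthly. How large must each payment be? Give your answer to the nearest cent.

Level ordinary annuity; solve PV = PMT × [(1 − (1+r)^−n)/r] for PMT.
Periodic rate r = 0.0645/12 per month; n is counted in months.
With n = 324: PMT = 500,000 / ([(1 − (1+r)^−n)/r]) = $3,261.83

$3,261.83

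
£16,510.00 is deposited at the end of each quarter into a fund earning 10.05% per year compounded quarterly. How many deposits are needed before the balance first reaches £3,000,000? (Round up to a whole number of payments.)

70 payments

Periodic rate r = 0.1005/4 per quarter; n is counted in quarters.
Ordinary annuity FV: 3,000,000 = 16,510 × [((1+r)^n − 1)/r].
(1+r)^n = 1 + 3,000,000 × r / 16,510, so n = ln(1 + 3,000,000·r/16,510) / ln(1+r) = 69.18.
Round up to a whole number of payments: n = 70.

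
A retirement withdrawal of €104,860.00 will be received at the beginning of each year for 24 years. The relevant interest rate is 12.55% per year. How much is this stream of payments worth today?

€885,314.59

This is an annuity due: 24 payments of €104,860.00 at the beginning of each year.
Periodic rate r = 0.1255 per year.
PV = PMT × [(1 − (1+r)^−n)/r] × (1+r) = 104,860 × [1 − (1+r)^−24] / r × (1+r) = €885,314.59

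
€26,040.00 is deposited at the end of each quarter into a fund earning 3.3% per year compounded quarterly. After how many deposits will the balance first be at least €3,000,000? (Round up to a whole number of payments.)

82 payments

Periodic rate r = 0.033/4 per quarter; n is counted in quarters.
Ordinary annuity FV: 3,000,000 = 26,040 × [((1+r)^n − 1)/r].
(1+r)^n = 1 + 3,000,000 × r / 26,040, so n = ln(1 + 3,000,000·r/26,040) / ln(1+r) = 81.31.
Round up to a whole number of payments: n = 82.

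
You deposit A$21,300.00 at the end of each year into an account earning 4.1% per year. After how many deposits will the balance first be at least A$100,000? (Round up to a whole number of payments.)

Periodic rate r = 0.041 per year.
Ordinary annuity FV: 100,000 = 21,300 × [((1+r)^n − 1)/r].
(1+r)^n = 1 + 100,000 × r / 21,300, so n = ln(1 + 100,000·r/21,300) / ln(1+r) = 4.38.
Round up to a whole number of payments: n = 5.

5 payments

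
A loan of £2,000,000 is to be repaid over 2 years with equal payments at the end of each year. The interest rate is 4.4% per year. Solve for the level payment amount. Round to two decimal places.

Level ordinary annuity; solve PV = PMT × [(1 − (1+r)^−n)/r] for PMT.
Periodic rate r = 0.044 per year.
With n = 2: PMT = 2,000,000 / ([(1 − (1+r)^−n)/r]) = £1,066,473.58

£1,066,473.58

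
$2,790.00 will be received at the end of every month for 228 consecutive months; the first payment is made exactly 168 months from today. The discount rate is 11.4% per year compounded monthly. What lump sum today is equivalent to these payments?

$53,538.80

Ordinary annuity of 228 payments, first payment at period 168.
Periodic rate r = 0.114/12 per month; n is counted in months.
The ordinary-annuity PV formula values the stream one period before the first payment (period 167); discount that back 167 periods:
PV₀ = 2,790 × [1 − (1+r)^−228] / r × (1+r)^−167 = $53,538.80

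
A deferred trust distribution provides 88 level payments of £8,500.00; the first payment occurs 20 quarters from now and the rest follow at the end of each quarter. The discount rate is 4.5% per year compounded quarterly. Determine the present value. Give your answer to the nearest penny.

Ordinary annuity of 88 payments, first payment at period 20.
Periodic rate r = 0.045/4 per quarter; n is counted in quarters.
The ordinary-annuity PV formula values the stream one period before the first payment (period 19); discount that back 19 periods:
PV₀ = 8,500 × [1 − (1+r)^−88] / r × (1+r)^−19 = £382,631.65

£382,631.65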